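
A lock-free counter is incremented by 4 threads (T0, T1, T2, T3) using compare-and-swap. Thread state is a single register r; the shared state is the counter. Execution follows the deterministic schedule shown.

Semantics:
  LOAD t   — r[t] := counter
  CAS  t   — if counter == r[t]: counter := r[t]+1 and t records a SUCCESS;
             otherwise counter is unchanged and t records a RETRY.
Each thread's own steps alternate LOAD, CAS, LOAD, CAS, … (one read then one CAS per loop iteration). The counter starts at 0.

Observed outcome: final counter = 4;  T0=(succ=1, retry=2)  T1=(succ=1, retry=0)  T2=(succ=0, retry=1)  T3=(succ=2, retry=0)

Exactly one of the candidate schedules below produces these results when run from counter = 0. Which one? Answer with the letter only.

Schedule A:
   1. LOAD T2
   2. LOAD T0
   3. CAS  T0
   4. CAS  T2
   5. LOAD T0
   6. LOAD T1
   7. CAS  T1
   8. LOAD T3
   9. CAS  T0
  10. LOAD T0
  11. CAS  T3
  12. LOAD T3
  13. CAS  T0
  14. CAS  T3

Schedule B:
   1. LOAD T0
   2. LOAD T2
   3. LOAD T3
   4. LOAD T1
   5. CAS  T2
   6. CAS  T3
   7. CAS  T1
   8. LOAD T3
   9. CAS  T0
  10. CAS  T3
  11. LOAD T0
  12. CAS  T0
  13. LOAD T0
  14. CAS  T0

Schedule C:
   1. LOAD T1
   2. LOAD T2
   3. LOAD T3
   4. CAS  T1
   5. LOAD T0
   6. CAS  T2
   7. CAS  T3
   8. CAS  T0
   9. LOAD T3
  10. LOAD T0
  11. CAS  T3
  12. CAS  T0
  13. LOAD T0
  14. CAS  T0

Run A:
   1) LOAD T2:  M=0  r_T2=0
   2) LOAD T0:  M=0  r_T0=0
   3) CAS  T0:  M=1  r_T0=0 ✓
   4) CAS  T2:  M=1  r_T2=0 ✗
   5) LOAD T0:  M=1  r_T0=1
   6) LOAD T1:  M=1  r_T1=1
   7) CAS  T1:  M=2  r_T1=1 ✓
   8) LOAD T3:  M=2  r_T3=2
   9) CAS  T0:  M=2  r_T0=1 ✗
  10) LOAD T0:  M=2  r_T0=2
  11) CAS  T3:  M=3  r_T3=2 ✓
  12) LOAD T3:  M=3  r_T3=3
  13) CAS  T0:  M=3  r_T0=2 ✗
  14) CAS  T3:  M=4  r_T3=3 ✓

A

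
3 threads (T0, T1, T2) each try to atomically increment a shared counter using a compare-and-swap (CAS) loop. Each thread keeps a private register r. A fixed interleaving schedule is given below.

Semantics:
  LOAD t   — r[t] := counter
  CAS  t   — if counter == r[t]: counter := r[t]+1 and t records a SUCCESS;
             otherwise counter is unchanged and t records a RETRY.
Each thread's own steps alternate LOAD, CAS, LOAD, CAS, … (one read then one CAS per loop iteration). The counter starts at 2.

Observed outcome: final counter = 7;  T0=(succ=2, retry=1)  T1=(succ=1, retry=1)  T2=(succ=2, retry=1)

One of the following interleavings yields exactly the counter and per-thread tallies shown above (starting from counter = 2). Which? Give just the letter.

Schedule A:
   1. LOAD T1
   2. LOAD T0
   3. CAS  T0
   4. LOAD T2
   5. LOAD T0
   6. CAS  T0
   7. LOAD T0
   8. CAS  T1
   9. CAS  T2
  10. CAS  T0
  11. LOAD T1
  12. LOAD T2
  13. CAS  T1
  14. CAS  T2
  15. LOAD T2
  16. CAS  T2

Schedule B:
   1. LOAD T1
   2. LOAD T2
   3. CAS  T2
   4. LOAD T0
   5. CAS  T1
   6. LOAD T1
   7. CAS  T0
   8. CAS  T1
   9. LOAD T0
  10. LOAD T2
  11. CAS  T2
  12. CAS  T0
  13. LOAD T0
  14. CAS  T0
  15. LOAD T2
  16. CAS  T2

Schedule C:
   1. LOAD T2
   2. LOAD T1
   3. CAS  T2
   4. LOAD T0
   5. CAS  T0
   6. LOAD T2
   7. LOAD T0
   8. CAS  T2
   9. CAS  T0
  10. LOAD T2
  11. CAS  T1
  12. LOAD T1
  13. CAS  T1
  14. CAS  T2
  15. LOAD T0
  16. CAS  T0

Run C:
T2 LOAD — after: cnt=2, r=2 — load
T1 LOAD — after: cnt=2, r=2 — load
T2 CAS — after: cnt=3, r=2 — ok
T0 LOAD — after: cnt=3, r=3 — load
T0 CAS — after: cnt=4, r=3 — ok
T2 LOAD — after: cnt=4, r=4 — load
T0 LOAD — after: cnt=4, r=4 — load
T2 CAS — after: cnt=5, r=4 — ok
T0 CAS — after: cnt=5, r=4 — retry
T2 LOAD — after: cnt=5, r=5 — load
T1 CAS — after: cnt=5, r=2 — retry
T1 LOAD — after: cnt=5, r=5 — load
T1 CAS — after: cnt=6, r=5 — ok
T2 CAS — after: cnt=6, r=5 — retry
T0 LOAD — after: cnt=6, r=6 — load
T0 CAS — after: cnt=7, r=6 — ok

C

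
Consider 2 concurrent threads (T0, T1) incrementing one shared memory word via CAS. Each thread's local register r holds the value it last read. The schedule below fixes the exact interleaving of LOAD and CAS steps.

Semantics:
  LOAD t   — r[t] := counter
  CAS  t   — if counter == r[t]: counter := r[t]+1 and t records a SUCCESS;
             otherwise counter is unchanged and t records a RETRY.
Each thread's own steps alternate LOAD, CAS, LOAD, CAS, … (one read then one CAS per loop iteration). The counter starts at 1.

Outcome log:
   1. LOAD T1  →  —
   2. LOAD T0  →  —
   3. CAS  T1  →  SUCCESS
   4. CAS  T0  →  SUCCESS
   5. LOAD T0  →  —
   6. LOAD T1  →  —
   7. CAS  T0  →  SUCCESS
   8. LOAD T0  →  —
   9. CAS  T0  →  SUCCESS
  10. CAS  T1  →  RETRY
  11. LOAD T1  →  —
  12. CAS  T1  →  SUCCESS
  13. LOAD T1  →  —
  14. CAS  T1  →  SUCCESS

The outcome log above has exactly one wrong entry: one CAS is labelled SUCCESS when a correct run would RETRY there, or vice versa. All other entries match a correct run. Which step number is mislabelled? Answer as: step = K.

Reference trace:
1. LOAD T1 → mem=1 r[T1]=1 [LOAD]
2. LOAD T0 → mem=1 r[T0]=1 [LOAD]
3. CAS T1 → mem=2 r[T1]=1 [OK]
4. CAS T0 → mem=2 r[T0]=1 [RETRY]
5. LOAD T0 → mem=2 r[T0]=2 [LOAD]
6. LOAD T1 → mem=2 r[T1]=2 [LOAD]
7. CAS T0 → mem=3 r[T0]=2 [OK]
8. LOAD T0 → mem=3 r[T0]=3 [LOAD]
9. CAS T0 → mem=4 r[T0]=3 [OK]
10. CAS T1 → mem=4 r[T1]=2 [RETRY]
11. LOAD T1 → mem=4 r[T1]=4 [LOAD]
12. CAS T1 → mem=5 r[T1]=4 [OK]
13. LOAD T1 → mem=5 r[T1]=5 [LOAD]
14. CAS T1 → mem=6 r[T1]=5 [OK]
Flip is step 4.

step = 4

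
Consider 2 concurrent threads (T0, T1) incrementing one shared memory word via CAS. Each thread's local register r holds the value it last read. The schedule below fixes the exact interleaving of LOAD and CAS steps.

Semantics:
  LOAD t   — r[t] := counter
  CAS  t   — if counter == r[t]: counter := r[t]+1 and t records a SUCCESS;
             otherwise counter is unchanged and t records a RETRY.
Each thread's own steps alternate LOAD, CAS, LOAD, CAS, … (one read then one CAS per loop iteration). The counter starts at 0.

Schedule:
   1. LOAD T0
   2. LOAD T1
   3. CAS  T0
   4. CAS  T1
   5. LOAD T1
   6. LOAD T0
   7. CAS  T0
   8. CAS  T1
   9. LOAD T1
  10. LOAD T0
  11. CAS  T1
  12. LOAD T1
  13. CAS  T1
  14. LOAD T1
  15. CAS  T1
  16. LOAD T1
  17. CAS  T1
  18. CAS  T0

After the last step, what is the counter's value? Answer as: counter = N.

[1] T0.load  rd  (counter 0, T0.r 0)
[2] T1.load  rd  (counter 0, T1.r 0)
[3] T0.cas  hit  (counter 1, T0.r 0)
[4] T1.cas  miss  (counter 1, T1.r 0)
[5] T1.load  rd  (counter 1, T1.r 1)
[6] T0.load  rd  (counter 1, T0.r 1)
[7] T0.cas  hit  (counter 2, T0.r 1)
[8] T1.cas  miss  (counter 2, T1.r 1)
[9] T1.load  rd  (counter 2, T1.r 2)
[10] T0.load  rd  (counter 2, T0.r 2)
[11] T1.cas  hit  (counter 3, T1.r 2)
[12] T1.load  rd  (counter 3, T1.r 3)
[13] T1.cas  hit  (counter 4, T1.r 3)
[14] T1.load  rd  (counter 4, T1.r 4)
[15] T1.cas  hit  (counter 5, T1.r 4)
[16] T1.load  rd  (counter 5, T1.r 5)
[17] T1.cas  hit  (counter 6, T1.r 5)
[18] T0.cas  miss  (counter 6, T0.r 2)

counter = 6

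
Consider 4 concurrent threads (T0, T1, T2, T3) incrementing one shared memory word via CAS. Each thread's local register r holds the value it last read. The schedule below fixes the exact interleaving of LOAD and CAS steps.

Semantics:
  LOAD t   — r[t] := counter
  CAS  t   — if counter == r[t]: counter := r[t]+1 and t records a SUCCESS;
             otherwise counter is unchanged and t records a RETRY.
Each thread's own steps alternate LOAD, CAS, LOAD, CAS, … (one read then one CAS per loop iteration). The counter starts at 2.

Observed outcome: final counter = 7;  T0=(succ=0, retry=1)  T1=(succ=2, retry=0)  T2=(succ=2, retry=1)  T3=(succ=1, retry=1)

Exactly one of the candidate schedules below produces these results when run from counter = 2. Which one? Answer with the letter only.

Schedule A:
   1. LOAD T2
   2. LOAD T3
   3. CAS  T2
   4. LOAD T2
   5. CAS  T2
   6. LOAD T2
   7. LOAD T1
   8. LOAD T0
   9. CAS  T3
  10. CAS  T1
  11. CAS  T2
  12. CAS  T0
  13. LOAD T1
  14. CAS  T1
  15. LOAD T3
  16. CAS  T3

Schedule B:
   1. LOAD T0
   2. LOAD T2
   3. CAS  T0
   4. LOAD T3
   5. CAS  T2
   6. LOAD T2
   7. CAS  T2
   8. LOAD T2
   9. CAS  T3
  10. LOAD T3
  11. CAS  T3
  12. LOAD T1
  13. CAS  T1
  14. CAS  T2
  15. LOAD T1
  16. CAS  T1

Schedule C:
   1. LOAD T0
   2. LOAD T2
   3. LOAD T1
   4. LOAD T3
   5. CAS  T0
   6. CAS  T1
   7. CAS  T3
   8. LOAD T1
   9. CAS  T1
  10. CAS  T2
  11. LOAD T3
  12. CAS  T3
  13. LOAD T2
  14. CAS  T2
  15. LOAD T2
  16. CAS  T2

A

Simulating candidate A:
T2 LOAD — after: cnt=2, r=2 — load
T3 LOAD — after: cnt=2, r=2 — load
T2 CAS — after: cnt=3, r=2 — ok
T2 LOAD — after: cnt=3, r=3 — load
T2 CAS — after: cnt=4, r=3 — ok
T2 LOAD — after: cnt=4, r=4 — load
T1 LOAD — after: cnt=4, r=4 — load
T0 LOAD — after: cnt=4, r=4 — load
T3 CAS — after: cnt=4, r=2 — retry
T1 CAS — after: cnt=5, r=4 — ok
T2 CAS — after: cnt=5, r=4 — retry
T0 CAS — after: cnt=5, r=4 — retry
T1 LOAD — after: cnt=5, r=5 — load
T1 CAS — after: cnt=6, r=5 — ok
T3 LOAD — after: cnt=6, r=6 — load
T3 CAS — after: cnt=7, r=6 — ok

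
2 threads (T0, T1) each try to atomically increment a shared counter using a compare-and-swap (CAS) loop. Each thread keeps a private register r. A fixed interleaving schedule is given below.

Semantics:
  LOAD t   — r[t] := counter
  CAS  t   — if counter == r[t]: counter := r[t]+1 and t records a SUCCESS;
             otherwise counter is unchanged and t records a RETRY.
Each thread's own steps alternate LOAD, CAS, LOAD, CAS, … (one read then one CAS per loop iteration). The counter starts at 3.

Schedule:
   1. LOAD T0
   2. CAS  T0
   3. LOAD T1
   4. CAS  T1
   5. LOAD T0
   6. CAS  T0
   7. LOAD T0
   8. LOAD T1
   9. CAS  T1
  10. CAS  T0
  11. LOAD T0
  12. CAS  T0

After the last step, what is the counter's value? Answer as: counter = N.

counter = 8

step 1: T0 LOAD ⇒ load; ctr=3 reg=3
step 2: T0 CAS ⇒ ok; ctr=4 reg=3
step 3: T1 LOAD ⇒ load; ctr=4 reg=4
step 4: T1 CAS ⇒ ok; ctr=5 reg=4
step 5: T0 LOAD ⇒ load; ctr=5 reg=5
step 6: T0 CAS ⇒ ok; ctr=6 reg=5
step 7: T0 LOAD ⇒ load; ctr=6 reg=6
step 8: T1 LOAD ⇒ load; ctr=6 reg=6
step 9: T1 CAS ⇒ ok; ctr=7 reg=6
step 10: T0 CAS ⇒ retry; ctr=7 reg=6
step 11: T0 LOAD ⇒ load; ctr=7 reg=7
step 12: T0 CAS ⇒ ok; ctr=8 reg=7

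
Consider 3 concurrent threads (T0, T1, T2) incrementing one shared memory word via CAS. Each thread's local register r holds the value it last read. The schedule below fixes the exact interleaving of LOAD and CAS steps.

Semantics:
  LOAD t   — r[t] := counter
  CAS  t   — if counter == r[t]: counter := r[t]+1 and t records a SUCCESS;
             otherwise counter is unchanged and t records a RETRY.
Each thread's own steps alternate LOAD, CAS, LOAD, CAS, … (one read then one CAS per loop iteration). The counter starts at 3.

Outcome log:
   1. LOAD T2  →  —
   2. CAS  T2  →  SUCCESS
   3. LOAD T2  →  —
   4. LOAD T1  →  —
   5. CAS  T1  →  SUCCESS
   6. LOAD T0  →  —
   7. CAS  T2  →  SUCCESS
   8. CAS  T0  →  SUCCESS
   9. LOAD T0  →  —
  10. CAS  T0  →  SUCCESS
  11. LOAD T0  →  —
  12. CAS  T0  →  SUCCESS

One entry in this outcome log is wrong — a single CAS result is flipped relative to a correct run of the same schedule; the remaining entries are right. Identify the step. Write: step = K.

step = 7

Correct run:
#1 T2 reads 3
#2 T2 CAS(3→4) writes; counter now 4
#3 T2 reads 4
#4 T1 reads 4
#5 T1 CAS(4→5) writes; counter now 5
#6 T0 reads 5
#7 T2 CAS(4→5) fails; counter now 5
#8 T0 CAS(5→6) writes; counter now 6
#9 T0 reads 6
#10 T0 CAS(6→7) writes; counter now 7
#11 T0 reads 7
#12 T0 CAS(7→8) writes; counter now 8
Flip is step 7.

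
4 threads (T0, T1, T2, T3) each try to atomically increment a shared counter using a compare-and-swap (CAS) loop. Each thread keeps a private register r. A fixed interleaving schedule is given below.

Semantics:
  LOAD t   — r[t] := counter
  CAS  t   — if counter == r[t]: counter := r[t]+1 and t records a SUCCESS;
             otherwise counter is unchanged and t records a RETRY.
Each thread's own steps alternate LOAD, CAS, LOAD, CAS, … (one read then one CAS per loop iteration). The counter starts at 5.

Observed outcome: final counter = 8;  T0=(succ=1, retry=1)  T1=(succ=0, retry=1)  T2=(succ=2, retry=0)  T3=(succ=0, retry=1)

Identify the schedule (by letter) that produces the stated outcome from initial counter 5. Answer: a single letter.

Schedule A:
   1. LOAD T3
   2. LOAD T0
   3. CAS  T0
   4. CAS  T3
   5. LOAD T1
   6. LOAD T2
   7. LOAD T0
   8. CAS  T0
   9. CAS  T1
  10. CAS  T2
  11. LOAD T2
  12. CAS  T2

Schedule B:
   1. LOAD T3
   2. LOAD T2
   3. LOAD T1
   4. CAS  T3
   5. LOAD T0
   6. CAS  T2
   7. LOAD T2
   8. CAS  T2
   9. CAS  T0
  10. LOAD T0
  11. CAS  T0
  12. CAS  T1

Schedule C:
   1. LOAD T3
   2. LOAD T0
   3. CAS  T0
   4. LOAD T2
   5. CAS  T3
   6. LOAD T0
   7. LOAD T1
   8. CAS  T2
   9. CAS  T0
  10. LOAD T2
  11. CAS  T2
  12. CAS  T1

C

Simulating candidate C:
1. LOAD T3 → mem=5 r[T3]=5 [LOAD]
2. LOAD T0 → mem=5 r[T0]=5 [LOAD]
3. CAS T0 → mem=6 r[T0]=5 [OK]
4. LOAD T2 → mem=6 r[T2]=6 [LOAD]
5. CAS T3 → mem=6 r[T3]=5 [RETRY]
6. LOAD T0 → mem=6 r[T0]=6 [LOAD]
7. LOAD T1 → mem=6 r[T1]=6 [LOAD]
8. CAS T2 → mem=7 r[T2]=6 [OK]
9. CAS T0 → mem=7 r[T0]=6 [RETRY]
10. LOAD T2 → mem=7 r[T2]=7 [LOAD]
11. CAS T2 → mem=8 r[T2]=7 [OK]
12. CAS T1 → mem=8 r[T1]=6 [RETRY]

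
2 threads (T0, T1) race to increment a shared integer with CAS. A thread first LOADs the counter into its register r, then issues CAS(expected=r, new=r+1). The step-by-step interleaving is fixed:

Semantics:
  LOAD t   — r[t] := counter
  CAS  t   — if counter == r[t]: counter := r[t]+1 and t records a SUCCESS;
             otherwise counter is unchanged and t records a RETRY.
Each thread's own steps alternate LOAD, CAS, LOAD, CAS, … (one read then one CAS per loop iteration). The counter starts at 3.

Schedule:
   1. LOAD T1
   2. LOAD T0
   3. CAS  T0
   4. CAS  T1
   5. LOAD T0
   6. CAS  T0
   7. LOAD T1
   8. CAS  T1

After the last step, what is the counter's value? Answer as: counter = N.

T1 LOAD — after: cnt=3, r=3 — load
T0 LOAD — after: cnt=3, r=3 — load
T0 CAS — after: cnt=4, r=3 — ok
T1 CAS — after: cnt=4, r=3 — retry
T0 LOAD — after: cnt=4, r=4 — load
T0 CAS — after: cnt=5, r=4 — ok
T1 LOAD — after: cnt=5, r=5 — load
T1 CAS — after: cnt=6, r=5 — ok

counter = 6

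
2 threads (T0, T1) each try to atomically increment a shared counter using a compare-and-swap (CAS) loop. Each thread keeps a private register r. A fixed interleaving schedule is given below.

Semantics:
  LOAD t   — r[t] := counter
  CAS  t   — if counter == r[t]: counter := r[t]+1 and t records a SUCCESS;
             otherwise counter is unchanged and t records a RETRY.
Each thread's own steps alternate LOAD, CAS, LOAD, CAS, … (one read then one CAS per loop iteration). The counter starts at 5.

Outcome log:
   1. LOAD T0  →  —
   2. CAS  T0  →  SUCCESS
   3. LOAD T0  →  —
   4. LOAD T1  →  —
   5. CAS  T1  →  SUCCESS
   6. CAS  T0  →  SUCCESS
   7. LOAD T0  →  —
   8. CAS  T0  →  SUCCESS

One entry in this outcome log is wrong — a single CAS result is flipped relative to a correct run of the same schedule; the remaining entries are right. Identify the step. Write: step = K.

Correct run:
1. LOAD T0 → mem=5 r[T0]=5 [LOAD]
2. CAS T0 → mem=6 r[T0]=5 [OK]
3. LOAD T0 → mem=6 r[T0]=6 [LOAD]
4. LOAD T1 → mem=6 r[T1]=6 [LOAD]
5. CAS T1 → mem=7 r[T1]=6 [OK]
6. CAS T0 → mem=7 r[T0]=6 [RETRY]
7. LOAD T0 → mem=7 r[T0]=7 [LOAD]
8. CAS T0 → mem=8 r[T0]=7 [OK]
Log disagrees first at step 6.

step = 6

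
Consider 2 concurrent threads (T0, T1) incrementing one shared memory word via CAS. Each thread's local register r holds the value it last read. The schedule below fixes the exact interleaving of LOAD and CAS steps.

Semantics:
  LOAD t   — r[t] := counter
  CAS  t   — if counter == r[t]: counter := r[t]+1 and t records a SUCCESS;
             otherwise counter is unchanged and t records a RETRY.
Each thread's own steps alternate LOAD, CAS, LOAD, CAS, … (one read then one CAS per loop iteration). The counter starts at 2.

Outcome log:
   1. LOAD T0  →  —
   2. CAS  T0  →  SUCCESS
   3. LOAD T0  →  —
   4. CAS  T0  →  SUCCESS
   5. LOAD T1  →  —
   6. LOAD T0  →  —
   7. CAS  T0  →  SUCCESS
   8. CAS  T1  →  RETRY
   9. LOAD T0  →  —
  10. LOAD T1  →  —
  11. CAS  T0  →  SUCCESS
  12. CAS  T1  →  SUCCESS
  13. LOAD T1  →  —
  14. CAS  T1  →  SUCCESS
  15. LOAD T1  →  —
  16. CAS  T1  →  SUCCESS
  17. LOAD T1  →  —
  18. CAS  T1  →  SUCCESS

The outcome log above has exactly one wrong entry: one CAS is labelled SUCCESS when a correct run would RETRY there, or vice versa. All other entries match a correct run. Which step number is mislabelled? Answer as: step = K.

Reference trace:
1. LOAD T0 → mem=2 r[T0]=2 [LOAD]
2. CAS T0 → mem=3 r[T0]=2 [OK]
3. LOAD T0 → mem=3 r[T0]=3 [LOAD]
4. CAS T0 → mem=4 r[T0]=3 [OK]
5. LOAD T1 → mem=4 r[T1]=4 [LOAD]
6. LOAD T0 → mem=4 r[T0]=4 [LOAD]
7. CAS T0 → mem=5 r[T0]=4 [OK]
8. CAS T1 → mem=5 r[T1]=4 [RETRY]
9. LOAD T0 → mem=5 r[T0]=5 [LOAD]
10. LOAD T1 → mem=5 r[T1]=5 [LOAD]
11. CAS T0 → mem=6 r[T0]=5 [OK]
12. CAS T1 → mem=6 r[T1]=5 [RETRY]
13. LOAD T1 → mem=6 r[T1]=6 [LOAD]
14. CAS T1 → mem=7 r[T1]=6 [OK]
15. LOAD T1 → mem=7 r[T1]=7 [LOAD]
16. CAS T1 → mem=8 r[T1]=7 [OK]
17. LOAD T1 → mem=8 r[T1]=8 [LOAD]
18. CAS T1 → mem=9 r[T1]=8 [OK]
Log disagrees first at step 12.

step = 12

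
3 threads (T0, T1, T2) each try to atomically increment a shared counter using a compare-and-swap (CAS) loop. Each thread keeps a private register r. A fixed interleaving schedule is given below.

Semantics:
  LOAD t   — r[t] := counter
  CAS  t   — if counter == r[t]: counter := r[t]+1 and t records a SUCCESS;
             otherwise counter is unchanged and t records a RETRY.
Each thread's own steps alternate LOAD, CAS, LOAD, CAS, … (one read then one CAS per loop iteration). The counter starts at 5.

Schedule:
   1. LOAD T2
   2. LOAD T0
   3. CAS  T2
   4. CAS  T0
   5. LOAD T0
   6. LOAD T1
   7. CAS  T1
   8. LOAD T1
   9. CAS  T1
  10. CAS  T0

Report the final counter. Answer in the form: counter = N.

counter = 8

[1] T2.load  rd  (counter 5, T2.r 5)
[2] T0.load  rd  (counter 5, T0.r 5)
[3] T2.cas  hit  (counter 6, T2.r 5)
[4] T0.cas  miss  (counter 6, T0.r 5)
[5] T0.load  rd  (counter 6, T0.r 6)
[6] T1.load  rd  (counter 6, T1.r 6)
[7] T1.cas  hit  (counter 7, T1.r 6)
[8] T1.load  rd  (counter 7, T1.r 7)
[9] T1.cas  hit  (counter 8, T1.r 7)
[10] T0.cas  miss  (counter 8, T0.r 6)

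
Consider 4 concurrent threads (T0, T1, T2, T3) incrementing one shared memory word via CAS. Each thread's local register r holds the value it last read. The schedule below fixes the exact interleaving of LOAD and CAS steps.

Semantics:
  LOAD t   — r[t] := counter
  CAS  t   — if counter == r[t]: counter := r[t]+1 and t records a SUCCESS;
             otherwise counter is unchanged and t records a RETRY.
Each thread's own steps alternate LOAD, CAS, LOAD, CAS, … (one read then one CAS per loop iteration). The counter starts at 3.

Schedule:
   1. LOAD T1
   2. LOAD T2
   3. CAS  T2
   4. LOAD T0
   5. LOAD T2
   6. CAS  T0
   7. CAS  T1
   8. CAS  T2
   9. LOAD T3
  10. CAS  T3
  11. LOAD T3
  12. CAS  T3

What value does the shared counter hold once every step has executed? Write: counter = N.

counter = 7

[1] T1.load  rd  (counter 3, T1.r 3)
[2] T2.load  rd  (counter 3, T2.r 3)
[3] T2.cas  hit  (counter 4, T2.r 3)
[4] T0.load  rd  (counter 4, T0.r 4)
[5] T2.load  rd  (counter 4, T2.r 4)
[6] T0.cas  hit  (counter 5, T0.r 4)
[7] T1.cas  miss  (counter 5, T1.r 3)
[8] T2.cas  miss  (counter 5, T2.r 4)
[9] T3.load  rd  (counter 5, T3.r 5)
[10] T3.cas  hit  (counter 6, T3.r 5)
[11] T3.load  rd  (counter 6, T3.r 6)
[12] T3.cas  hit  (counter 7, T3.r 6)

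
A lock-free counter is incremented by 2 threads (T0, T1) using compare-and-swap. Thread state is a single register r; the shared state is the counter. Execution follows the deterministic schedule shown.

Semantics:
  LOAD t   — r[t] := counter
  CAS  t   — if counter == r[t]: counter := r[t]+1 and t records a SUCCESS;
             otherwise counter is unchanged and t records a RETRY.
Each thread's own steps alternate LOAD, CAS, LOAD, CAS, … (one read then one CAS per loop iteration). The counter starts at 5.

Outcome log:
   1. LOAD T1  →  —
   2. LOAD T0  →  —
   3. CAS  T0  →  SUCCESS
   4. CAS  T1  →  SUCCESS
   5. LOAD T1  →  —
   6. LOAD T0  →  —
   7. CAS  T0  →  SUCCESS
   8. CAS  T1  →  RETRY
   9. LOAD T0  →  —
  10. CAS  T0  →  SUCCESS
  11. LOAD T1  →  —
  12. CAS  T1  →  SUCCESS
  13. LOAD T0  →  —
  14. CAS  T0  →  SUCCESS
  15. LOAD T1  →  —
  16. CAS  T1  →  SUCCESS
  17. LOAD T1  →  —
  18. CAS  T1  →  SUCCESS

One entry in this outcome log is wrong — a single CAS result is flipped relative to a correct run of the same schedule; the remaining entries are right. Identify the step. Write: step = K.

step = 4

Reference trace:
1. LOAD T1 → mem=5 r[T1]=5 [LOAD]
2. LOAD T0 → mem=5 r[T0]=5 [LOAD]
3. CAS T0 → mem=6 r[T0]=5 [OK]
4. CAS T1 → mem=6 r[T1]=5 [RETRY]
5. LOAD T1 → mem=6 r[T1]=6 [LOAD]
6. LOAD T0 → mem=6 r[T0]=6 [LOAD]
7. CAS T0 → mem=7 r[T0]=6 [OK]
8. CAS T1 → mem=7 r[T1]=6 [RETRY]
9. LOAD T0 → mem=7 r[T0]=7 [LOAD]
10. CAS T0 → mem=8 r[T0]=7 [OK]
11. LOAD T1 → mem=8 r[T1]=8 [LOAD]
12. CAS T1 → mem=9 r[T1]=8 [OK]
13. LOAD T0 → mem=9 r[T0]=9 [LOAD]
14. CAS T0 → mem=10 r[T0]=9 [OK]
15. LOAD T1 → mem=10 r[T1]=10 [LOAD]
16. CAS T1 → mem=11 r[T1]=10 [OK]
17. LOAD T1 → mem=11 r[T1]=11 [LOAD]
18. CAS T1 → mem=12 r[T1]=11 [OK]
Mismatch at 4.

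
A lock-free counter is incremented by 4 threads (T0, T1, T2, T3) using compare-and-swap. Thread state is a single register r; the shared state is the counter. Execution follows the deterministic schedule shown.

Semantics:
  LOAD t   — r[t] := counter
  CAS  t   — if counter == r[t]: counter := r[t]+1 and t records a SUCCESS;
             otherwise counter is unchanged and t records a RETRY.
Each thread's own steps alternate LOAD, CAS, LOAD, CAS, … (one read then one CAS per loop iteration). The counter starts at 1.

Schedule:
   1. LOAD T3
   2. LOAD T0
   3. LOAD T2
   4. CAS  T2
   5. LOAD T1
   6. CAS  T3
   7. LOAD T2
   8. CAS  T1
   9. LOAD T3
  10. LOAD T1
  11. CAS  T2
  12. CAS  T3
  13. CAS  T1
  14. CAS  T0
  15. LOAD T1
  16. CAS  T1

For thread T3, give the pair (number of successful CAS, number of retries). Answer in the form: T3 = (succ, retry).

T3 LOAD — after: cnt=1, r=1 — load
T0 LOAD — after: cnt=1, r=1 — load
T2 LOAD — after: cnt=1, r=1 — load
T2 CAS — after: cnt=2, r=1 — ok
T1 LOAD — after: cnt=2, r=2 — load
T3 CAS — after: cnt=2, r=1 — retry
T2 LOAD — after: cnt=2, r=2 — load
T1 CAS — after: cnt=3, r=2 — ok
T3 LOAD — after: cnt=3, r=3 — load
T1 LOAD — after: cnt=3, r=3 — load
T2 CAS — after: cnt=3, r=2 — retry
T3 CAS — after: cnt=4, r=3 — ok
T1 CAS — after: cnt=4, r=3 — retry
T0 CAS — after: cnt=4, r=1 — retry
T1 LOAD — after: cnt=4, r=4 — load
T1 CAS — after: cnt=5, r=4 — ok

T3 = (1, 1)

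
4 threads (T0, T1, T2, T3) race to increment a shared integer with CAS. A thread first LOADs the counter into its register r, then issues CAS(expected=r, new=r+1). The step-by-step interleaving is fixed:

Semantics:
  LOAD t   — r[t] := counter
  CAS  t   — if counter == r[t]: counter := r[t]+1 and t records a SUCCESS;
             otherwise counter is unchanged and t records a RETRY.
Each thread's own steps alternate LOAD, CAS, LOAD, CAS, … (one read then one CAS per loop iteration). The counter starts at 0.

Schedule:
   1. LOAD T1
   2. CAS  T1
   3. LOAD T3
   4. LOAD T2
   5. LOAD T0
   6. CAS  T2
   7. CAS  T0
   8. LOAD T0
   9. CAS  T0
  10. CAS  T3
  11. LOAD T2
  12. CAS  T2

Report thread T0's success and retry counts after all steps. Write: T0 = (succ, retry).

   1) LOAD T1:  M=0  r_T1=0
   2) CAS  T1:  M=1  r_T1=0 ✓
   3) LOAD T3:  M=1  r_T3=1
   4) LOAD T2:  M=1  r_T2=1
   5) LOAD T0:  M=1  r_T0=1
   6) CAS  T2:  M=2  r_T2=1 ✓
   7) CAS  T0:  M=2  r_T0=1 ✗
   8) LOAD T0:  M=2  r_T0=2
   9) CAS  T0:  M=3  r_T0=2 ✓
  10) CAS  T3:  M=3  r_T3=1 ✗
  11) LOAD T2:  M=3  r_T2=3
  12) CAS  T2:  M=4  r_T2=3 ✓

T0 = (1, 1)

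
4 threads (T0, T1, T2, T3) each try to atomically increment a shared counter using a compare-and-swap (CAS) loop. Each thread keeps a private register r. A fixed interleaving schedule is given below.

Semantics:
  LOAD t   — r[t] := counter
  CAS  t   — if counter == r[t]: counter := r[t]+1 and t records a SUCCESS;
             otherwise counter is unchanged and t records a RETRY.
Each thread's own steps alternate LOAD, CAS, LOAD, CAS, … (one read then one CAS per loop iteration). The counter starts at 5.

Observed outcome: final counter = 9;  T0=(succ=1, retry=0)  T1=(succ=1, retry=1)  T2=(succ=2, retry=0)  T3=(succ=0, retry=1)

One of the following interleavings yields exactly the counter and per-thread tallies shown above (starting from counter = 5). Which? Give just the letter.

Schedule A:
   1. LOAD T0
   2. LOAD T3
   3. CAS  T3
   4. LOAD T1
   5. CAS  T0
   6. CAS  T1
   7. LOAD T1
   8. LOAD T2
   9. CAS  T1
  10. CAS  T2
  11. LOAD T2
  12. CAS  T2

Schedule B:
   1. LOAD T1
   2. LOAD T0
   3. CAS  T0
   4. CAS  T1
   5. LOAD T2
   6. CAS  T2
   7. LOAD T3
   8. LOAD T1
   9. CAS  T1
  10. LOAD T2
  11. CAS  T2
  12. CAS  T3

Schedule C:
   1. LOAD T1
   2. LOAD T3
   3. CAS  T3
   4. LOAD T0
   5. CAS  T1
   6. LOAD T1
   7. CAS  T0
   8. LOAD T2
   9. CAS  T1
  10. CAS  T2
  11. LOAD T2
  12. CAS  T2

Simulating candidate B:
1. LOAD T1 → mem=5 r[T1]=5 [LOAD]
2. LOAD T0 → mem=5 r[T0]=5 [LOAD]
3. CAS T0 → mem=6 r[T0]=5 [OK]
4. CAS T1 → mem=6 r[T1]=5 [RETRY]
5. LOAD T2 → mem=6 r[T2]=6 [LOAD]
6. CAS T2 → mem=7 r[T2]=6 [OK]
7. LOAD T3 → mem=7 r[T3]=7 [LOAD]
8. LOAD T1 → mem=7 r[T1]=7 [LOAD]
9. CAS T1 → mem=8 r[T1]=7 [OK]
10. LOAD T2 → mem=8 r[T2]=8 [LOAD]
11. CAS T2 → mem=9 r[T2]=8 [OK]
12. CAS T3 → mem=9 r[T3]=7 [RETRY]

B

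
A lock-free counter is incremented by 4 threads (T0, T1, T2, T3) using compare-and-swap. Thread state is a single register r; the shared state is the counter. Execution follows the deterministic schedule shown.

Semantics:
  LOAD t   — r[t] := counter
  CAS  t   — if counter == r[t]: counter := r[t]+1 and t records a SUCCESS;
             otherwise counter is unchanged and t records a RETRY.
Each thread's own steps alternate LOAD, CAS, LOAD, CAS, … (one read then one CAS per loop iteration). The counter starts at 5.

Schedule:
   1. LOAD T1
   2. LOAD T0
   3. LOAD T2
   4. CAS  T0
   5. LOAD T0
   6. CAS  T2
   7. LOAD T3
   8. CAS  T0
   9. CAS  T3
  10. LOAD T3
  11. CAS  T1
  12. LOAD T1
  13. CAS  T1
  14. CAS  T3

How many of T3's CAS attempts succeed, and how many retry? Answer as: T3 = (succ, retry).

T3 = (0, 2)

1. LOAD T1 → mem=5 r[T1]=5 [LOAD]
2. LOAD T0 → mem=5 r[T0]=5 [LOAD]
3. LOAD T2 → mem=5 r[T2]=5 [LOAD]
4. CAS T0 → mem=6 r[T0]=5 [OK]
5. LOAD T0 → mem=6 r[T0]=6 [LOAD]
6. CAS T2 → mem=6 r[T2]=5 [RETRY]
7. LOAD T3 → mem=6 r[T3]=6 [LOAD]
8. CAS T0 → mem=7 r[T0]=6 [OK]
9. CAS T3 → mem=7 r[T3]=6 [RETRY]
10. LOAD T3 → mem=7 r[T3]=7 [LOAD]
11. CAS T1 → mem=7 r[T1]=5 [RETRY]
12. LOAD T1 → mem=7 r[T1]=7 [LOAD]
13. CAS T1 → mem=8 r[T1]=7 [OK]
14. CAS T3 → mem=8 r[T3]=7 [RETRY]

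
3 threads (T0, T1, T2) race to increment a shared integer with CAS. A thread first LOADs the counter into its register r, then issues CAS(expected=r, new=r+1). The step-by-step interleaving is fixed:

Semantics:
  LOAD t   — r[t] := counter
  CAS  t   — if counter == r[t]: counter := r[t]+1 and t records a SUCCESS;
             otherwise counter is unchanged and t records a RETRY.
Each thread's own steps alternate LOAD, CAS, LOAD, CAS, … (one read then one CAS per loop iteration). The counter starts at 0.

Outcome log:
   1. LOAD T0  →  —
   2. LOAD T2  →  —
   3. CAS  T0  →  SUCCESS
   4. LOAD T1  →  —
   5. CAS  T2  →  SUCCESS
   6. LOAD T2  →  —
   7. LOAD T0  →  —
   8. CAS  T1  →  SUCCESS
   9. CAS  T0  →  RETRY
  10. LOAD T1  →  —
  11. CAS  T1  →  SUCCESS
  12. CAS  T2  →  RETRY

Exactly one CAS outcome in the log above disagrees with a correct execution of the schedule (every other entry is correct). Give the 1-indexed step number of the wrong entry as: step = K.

step = 5

Correct run:
1. LOAD T0 → mem=0 r[T0]=0 [LOAD]
2. LOAD T2 → mem=0 r[T2]=0 [LOAD]
3. CAS T0 → mem=1 r[T0]=0 [OK]
4. LOAD T1 → mem=1 r[T1]=1 [LOAD]
5. CAS T2 → mem=1 r[T2]=0 [RETRY]
6. LOAD T2 → mem=1 r[T2]=1 [LOAD]
7. LOAD T0 → mem=1 r[T0]=1 [LOAD]
8. CAS T1 → mem=2 r[T1]=1 [OK]
9. CAS T0 → mem=2 r[T0]=1 [RETRY]
10. LOAD T1 → mem=2 r[T1]=2 [LOAD]
11. CAS T1 → mem=3 r[T1]=2 [OK]
12. CAS T2 → mem=3 r[T2]=1 [RETRY]
Log disagrees first at step 5.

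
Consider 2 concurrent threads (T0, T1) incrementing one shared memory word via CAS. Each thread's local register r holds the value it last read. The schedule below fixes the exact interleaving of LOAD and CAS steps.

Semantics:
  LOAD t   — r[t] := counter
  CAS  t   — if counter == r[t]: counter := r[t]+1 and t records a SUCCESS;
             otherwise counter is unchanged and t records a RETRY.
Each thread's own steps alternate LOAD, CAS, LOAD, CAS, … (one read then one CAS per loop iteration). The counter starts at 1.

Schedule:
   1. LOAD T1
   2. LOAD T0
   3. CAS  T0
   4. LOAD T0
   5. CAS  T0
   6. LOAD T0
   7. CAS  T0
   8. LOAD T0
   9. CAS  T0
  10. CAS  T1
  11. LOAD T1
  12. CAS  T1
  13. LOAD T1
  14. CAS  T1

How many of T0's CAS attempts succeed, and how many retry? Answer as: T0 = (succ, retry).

[1] T1.load  rd  (counter 1, T1.r 1)
[2] T0.load  rd  (counter 1, T0.r 1)
[3] T0.cas  hit  (counter 2, T0.r 1)
[4] T0.load  rd  (counter 2, T0.r 2)
[5] T0.cas  hit  (counter 3, T0.r 2)
[6] T0.load  rd  (counter 3, T0.r 3)
[7] T0.cas  hit  (counter 4, T0.r 3)
[8] T0.load  rd  (counter 4, T0.r 4)
[9] T0.cas  hit  (counter 5, T0.r 4)
[10] T1.cas  miss  (counter 5, T1.r 1)
[11] T1.load  rd  (counter 5, T1.r 5)
[12] T1.cas  hit  (counter 6, T1.r 5)
[13] T1.load  rd  (counter 6, T1.r 6)
[14] T1.cas  hit  (counter 7, T1.r 6)

T0 = (4, 0)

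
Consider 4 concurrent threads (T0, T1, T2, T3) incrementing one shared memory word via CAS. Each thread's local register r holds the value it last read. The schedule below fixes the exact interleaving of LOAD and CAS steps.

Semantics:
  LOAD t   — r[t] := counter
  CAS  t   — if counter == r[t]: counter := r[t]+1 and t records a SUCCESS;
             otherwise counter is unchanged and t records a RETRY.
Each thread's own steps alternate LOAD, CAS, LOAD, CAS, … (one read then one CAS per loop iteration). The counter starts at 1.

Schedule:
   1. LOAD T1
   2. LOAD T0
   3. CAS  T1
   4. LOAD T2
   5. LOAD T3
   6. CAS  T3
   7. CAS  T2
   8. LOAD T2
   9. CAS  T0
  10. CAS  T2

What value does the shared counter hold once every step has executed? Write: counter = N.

counter = 4

T1 LOAD — after: cnt=1, r=1 — load
T0 LOAD — after: cnt=1, r=1 — load
T1 CAS — after: cnt=2, r=1 — ok
T2 LOAD — after: cnt=2, r=2 — load
T3 LOAD — after: cnt=2, r=2 — load
T3 CAS — after: cnt=3, r=2 — ok
T2 CAS — after: cnt=3, r=2 — retry
T2 LOAD — after: cnt=3, r=3 — load
T0 CAS — after: cnt=3, r=1 — retry
T2 CAS — after: cnt=4, r=3 — ok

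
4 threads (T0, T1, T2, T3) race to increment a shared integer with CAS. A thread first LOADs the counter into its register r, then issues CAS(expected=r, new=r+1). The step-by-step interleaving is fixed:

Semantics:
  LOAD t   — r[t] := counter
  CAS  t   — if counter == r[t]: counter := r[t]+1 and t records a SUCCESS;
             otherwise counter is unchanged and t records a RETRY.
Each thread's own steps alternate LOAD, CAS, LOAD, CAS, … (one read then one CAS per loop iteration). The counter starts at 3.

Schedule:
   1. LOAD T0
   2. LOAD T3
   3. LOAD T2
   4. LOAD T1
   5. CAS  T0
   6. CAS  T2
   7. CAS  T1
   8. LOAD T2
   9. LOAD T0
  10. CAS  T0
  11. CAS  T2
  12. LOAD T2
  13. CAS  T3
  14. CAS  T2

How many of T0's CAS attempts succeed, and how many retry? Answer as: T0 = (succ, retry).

[1] T0.load  rd  (counter 3, T0.r 3)
[2] T3.load  rd  (counter 3, T3.r 3)
[3] T2.load  rd  (counter 3, T2.r 3)
[4] T1.load  rd  (counter 3, T1.r 3)
[5] T0.cas  hit  (counter 4, T0.r 3)
[6] T2.cas  miss  (counter 4, T2.r 3)
[7] T1.cas  miss  (counter 4, T1.r 3)
[8] T2.load  rd  (counter 4, T2.r 4)
[9] T0.load  rd  (counter 4, T0.r 4)
[10] T0.cas  hit  (counter 5, T0.r 4)
[11] T2.cas  miss  (counter 5, T2.r 4)
[12] T2.load  rd  (counter 5, T2.r 5)
[13] T3.cas  miss  (counter 5, T3.r 3)
[14] T2.cas  hit  (counter 6, T2.r 5)

T0 = (2, 0)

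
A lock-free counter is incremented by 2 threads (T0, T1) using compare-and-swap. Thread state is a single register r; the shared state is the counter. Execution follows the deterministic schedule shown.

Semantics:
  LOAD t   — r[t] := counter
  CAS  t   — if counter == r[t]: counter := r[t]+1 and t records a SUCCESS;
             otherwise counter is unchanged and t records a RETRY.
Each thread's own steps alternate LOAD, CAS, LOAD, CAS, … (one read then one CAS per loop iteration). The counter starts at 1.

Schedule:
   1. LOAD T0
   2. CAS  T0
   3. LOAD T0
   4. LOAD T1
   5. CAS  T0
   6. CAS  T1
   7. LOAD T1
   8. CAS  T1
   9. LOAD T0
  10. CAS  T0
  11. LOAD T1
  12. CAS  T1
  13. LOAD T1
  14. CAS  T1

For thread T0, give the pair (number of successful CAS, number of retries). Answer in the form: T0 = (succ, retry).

T0 = (3, 0)

   1) LOAD T0:  M=1  r_T0=1
   2) CAS  T0:  M=2  r_T0=1 ✓
   3) LOAD T0:  M=2  r_T0=2
   4) LOAD T1:  M=2  r_T1=2
   5) CAS  T0:  M=3  r_T0=2 ✓
   6) CAS  T1:  M=3  r_T1=2 ✗
   7) LOAD T1:  M=3  r_T1=3
   8) CAS  T1:  M=4  r_T1=3 ✓
   9) LOAD T0:  M=4  r_T0=4
  10) CAS  T0:  M=5  r_T0=4 ✓
  11) LOAD T1:  M=5  r_T1=5
  12) CAS  T1:  M=6  r_T1=5 ✓
  13) LOAD T1:  M=6  r_T1=6
  14) CAS  T1:  M=7  r_T1=6 ✓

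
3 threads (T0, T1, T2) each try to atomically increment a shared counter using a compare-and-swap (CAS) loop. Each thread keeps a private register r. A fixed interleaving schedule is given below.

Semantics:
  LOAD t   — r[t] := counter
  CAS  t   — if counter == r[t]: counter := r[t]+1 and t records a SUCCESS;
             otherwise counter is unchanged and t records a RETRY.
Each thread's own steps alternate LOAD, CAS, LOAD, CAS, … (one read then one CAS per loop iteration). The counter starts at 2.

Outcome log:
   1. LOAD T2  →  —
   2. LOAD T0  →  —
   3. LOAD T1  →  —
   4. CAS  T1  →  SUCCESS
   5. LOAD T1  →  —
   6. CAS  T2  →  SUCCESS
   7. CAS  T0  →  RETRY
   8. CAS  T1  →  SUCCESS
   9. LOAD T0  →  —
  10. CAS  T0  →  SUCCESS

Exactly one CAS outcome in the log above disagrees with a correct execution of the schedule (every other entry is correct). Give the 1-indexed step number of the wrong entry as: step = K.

Reference trace:
T2 LOAD — after: cnt=2, r=2 — load
T0 LOAD — after: cnt=2, r=2 — load
T1 LOAD — after: cnt=2, r=2 — load
T1 CAS — after: cnt=3, r=2 — ok
T1 LOAD — after: cnt=3, r=3 — load
T2 CAS — after: cnt=3, r=2 — retry
T0 CAS — after: cnt=3, r=2 — retry
T1 CAS — after: cnt=4, r=3 — ok
T0 LOAD — after: cnt=4, r=4 — load
T0 CAS — after: cnt=5, r=4 — ok
Flip is step 6.

step = 6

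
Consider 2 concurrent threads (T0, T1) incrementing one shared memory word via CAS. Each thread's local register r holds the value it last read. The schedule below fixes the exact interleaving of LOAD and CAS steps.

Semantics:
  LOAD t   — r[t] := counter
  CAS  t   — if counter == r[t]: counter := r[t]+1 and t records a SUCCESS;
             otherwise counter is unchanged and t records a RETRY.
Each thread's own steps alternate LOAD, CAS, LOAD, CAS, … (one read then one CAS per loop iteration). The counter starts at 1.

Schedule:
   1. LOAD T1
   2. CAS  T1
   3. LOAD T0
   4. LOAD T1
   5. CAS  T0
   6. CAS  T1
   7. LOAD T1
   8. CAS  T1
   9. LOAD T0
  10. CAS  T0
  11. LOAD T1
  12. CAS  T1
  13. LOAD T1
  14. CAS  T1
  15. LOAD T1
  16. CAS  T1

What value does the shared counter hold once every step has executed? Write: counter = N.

counter = 8

[1] T1.load  rd  (counter 1, T1.r 1)
[2] T1.cas  hit  (counter 2, T1.r 1)
[3] T0.load  rd  (counter 2, T0.r 2)
[4] T1.load  rd  (counter 2, T1.r 2)
[5] T0.cas  hit  (counter 3, T0.r 2)
[6] T1.cas  miss  (counter 3, T1.r 2)
[7] T1.load  rd  (counter 3, T1.r 3)
[8] T1.cas  hit  (counter 4, T1.r 3)
[9] T0.load  rd  (counter 4, T0.r 4)
[10] T0.cas  hit  (counter 5, T0.r 4)
[11] T1.load  rd  (counter 5, T1.r 5)
[12] T1.cas  hit  (counter 6, T1.r 5)
[13] T1.load  rd  (counter 6, T1.r 6)
[14] T1.cas  hit  (counter 7, T1.r 6)
[15] T1.load  rd  (counter 7, T1.r 7)
[16] T1.cas  hit  (counter 8, T1.r 7)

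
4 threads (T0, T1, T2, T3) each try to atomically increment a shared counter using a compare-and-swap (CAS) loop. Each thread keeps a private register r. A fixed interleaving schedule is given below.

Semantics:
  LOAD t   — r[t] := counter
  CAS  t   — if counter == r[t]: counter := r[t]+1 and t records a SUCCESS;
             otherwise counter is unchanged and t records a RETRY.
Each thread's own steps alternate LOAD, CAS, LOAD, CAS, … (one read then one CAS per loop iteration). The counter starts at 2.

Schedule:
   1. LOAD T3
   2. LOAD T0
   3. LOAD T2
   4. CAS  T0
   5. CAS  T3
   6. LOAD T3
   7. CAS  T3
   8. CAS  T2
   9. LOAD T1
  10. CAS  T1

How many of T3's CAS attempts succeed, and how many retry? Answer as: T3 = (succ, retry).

[1] T3.load  rd  (counter 2, T3.r 2)
[2] T0.load  rd  (counter 2, T0.r 2)
[3] T2.load  rd  (counter 2, T2.r 2)
[4] T0.cas  hit  (counter 3, T0.r 2)
[5] T3.cas  miss  (counter 3, T3.r 2)
[6] T3.load  rd  (counter 3, T3.r 3)
[7] T3.cas  hit  (counter 4, T3.r 3)
[8] T2.cas  miss  (counter 4, T2.r 2)
[9] T1.load  rd  (counter 4, T1.r 4)
[10] T1.cas  hit  (counter 5, T1.r 4)

T3 = (1, 1)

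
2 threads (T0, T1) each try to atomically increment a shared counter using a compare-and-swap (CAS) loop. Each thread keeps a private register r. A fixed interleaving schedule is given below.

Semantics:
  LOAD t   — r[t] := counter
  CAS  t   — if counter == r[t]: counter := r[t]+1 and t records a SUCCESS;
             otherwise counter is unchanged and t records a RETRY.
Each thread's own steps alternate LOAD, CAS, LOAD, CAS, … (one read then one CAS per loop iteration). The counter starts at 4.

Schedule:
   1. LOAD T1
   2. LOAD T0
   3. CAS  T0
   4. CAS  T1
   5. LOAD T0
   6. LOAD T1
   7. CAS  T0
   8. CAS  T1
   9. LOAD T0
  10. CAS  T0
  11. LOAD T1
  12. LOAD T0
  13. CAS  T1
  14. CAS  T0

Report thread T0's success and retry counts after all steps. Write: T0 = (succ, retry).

T0 = (3, 1)

   1) LOAD T1:  M=4  r_T1=4
   2) LOAD T0:  M=4  r_T0=4
   3) CAS  T0:  M=5  r_T0=4 ✓
   4) CAS  T1:  M=5  r_T1=4 ✗
   5) LOAD T0:  M=5  r_T0=5
   6) LOAD T1:  M=5  r_T1=5
   7) CAS  T0:  M=6  r_T0=5 ✓
   8) CAS  T1:  M=6  r_T1=5 ✗
   9) LOAD T0:  M=6  r_T0=6
  10) CAS  T0:  M=7  r_T0=6 ✓
  11) LOAD T1:  M=7  r_T1=7
  12) LOAD T0:  M=7  r_T0=7
  13) CAS  T1:  M=8  r_T1=7 ✓
  14) CAS  T0:  M=8  r_T0=7 ✗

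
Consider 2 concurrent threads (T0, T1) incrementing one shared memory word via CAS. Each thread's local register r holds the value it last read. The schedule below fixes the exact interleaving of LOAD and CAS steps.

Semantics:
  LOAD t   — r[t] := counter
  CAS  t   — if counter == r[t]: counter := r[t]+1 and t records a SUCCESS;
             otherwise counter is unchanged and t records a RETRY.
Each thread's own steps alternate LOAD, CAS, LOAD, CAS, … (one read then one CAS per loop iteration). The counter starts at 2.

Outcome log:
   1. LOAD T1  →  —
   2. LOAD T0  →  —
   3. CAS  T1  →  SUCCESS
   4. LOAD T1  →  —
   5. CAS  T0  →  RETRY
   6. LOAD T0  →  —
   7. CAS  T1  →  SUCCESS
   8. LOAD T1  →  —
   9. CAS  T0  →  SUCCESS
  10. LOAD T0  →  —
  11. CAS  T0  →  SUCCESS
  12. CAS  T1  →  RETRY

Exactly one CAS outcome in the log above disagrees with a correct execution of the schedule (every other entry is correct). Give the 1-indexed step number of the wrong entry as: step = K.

step = 9

Re-executing:
[1] T1.load  rd  (counter 2, T1.r 2)
[2] T0.load  rd  (counter 2, T0.r 2)
[3] T1.cas  hit  (counter 3, T1.r 2)
[4] T1.load  rd  (counter 3, T1.r 3)
[5] T0.cas  miss  (counter 3, T0.r 2)
[6] T0.load  rd  (counter 3, T0.r 3)
[7] T1.cas  hit  (counter 4, T1.r 3)
[8] T1.load  rd  (counter 4, T1.r 4)
[9] T0.cas  miss  (counter 4, T0.r 3)
[10] T0.load  rd  (counter 4, T0.r 4)
[11] T0.cas  hit  (counter 5, T0.r 4)
[12] T1.cas  miss  (counter 5, T1.r 4)
Flip is step 9.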